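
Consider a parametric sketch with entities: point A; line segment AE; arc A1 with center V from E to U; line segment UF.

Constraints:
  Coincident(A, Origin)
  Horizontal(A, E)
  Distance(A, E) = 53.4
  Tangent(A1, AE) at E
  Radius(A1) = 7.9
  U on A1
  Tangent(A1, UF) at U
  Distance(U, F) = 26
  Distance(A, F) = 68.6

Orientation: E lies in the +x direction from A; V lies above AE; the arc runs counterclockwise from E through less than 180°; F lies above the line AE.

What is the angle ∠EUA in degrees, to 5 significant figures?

39.249°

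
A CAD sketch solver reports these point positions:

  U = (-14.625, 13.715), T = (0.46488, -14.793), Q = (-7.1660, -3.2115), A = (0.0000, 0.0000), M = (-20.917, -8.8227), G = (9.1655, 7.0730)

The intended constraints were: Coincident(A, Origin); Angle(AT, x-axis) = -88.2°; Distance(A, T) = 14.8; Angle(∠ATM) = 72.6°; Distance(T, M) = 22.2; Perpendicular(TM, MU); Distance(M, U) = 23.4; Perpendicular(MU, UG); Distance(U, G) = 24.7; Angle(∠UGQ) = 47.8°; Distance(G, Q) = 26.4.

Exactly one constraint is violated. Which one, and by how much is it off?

Distance(G, Q) = 26.4 — off by 7.10.

A = (0.00, 0.00) ✓; AT at -88.20° ✓; |AT| = 14.80 ✓; ∠ATM = 72.60° ✓; |TM| = 22.20 ✓; ∠(TM, MU) = 90.00° ✓; |MU| = 23.40 ✓; ∠(MU, UG) = 90.00° ✓; |UG| = 24.70 ✓; ∠UGQ = 47.80° ✓; |GQ| = 19.30 ✗.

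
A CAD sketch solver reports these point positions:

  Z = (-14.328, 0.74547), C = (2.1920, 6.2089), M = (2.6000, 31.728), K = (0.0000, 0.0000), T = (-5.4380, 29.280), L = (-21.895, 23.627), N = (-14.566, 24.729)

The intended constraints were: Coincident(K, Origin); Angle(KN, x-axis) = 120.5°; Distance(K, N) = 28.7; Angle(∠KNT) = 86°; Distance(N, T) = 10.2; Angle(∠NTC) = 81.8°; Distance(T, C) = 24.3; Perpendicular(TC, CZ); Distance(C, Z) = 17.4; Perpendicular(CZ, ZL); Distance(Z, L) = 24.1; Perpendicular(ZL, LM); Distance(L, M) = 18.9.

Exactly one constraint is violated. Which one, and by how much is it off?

Distance(L, M) = 18.9 — off by 6.90.

K = (0.00, 0.00) ✓; KN at 120.5° ✓; |KN| = 28.70 ✓; ∠KNT = 86.00° ✓; |NT| = 10.20 ✓; ∠NTC = 81.80° ✓; |TC| = 24.30 ✓; ∠(TC, CZ) = 90.00° ✓; |CZ| = 17.40 ✓; ∠(CZ, ZL) = 90.00° ✓; |ZL| = 24.10 ✓; ∠(ZL, LM) = 90.00° ✓; |LM| = 25.80 ✗.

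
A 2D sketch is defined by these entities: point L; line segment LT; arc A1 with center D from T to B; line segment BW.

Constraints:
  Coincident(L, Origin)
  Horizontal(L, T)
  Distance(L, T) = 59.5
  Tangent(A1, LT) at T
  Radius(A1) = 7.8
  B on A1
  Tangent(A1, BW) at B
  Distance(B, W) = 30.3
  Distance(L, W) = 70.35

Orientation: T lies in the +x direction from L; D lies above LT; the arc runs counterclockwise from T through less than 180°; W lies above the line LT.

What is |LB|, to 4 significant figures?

67.73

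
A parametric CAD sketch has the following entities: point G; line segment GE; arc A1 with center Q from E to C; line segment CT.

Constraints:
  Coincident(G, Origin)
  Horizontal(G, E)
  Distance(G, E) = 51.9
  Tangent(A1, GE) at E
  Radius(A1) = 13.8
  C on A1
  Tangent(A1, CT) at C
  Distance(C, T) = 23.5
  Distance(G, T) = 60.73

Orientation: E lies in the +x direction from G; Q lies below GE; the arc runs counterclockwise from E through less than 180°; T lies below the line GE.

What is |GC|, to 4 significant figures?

42.57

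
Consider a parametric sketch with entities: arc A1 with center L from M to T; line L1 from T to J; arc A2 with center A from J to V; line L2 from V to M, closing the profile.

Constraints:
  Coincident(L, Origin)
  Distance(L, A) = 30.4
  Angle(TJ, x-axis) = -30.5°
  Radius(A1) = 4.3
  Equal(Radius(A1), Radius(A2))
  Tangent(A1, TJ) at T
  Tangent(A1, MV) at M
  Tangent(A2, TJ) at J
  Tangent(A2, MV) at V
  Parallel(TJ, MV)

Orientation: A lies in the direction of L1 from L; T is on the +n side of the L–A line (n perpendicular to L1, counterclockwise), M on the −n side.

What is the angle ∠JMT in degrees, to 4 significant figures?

74.20°

Tangency of A1 to both parallel lines with radius 4.3 puts T and M at L ± 4.3·n: T = (2.182, 3.705), M = (-2.182, -3.705). Equal radii place J and V the same way about A: J = A + 4.3·n = (28.38, -11.72), V = A − 4.3·n = (24.01, -19.13). Then cos ∠JMT = MJ·MT / (|MJ||MT|), giving 74.20°.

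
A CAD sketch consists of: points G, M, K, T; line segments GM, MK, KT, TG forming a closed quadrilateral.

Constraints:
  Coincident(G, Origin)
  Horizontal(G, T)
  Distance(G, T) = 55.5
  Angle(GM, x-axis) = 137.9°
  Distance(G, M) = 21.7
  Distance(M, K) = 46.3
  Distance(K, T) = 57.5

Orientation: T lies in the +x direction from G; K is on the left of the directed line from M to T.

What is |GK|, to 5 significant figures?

48.502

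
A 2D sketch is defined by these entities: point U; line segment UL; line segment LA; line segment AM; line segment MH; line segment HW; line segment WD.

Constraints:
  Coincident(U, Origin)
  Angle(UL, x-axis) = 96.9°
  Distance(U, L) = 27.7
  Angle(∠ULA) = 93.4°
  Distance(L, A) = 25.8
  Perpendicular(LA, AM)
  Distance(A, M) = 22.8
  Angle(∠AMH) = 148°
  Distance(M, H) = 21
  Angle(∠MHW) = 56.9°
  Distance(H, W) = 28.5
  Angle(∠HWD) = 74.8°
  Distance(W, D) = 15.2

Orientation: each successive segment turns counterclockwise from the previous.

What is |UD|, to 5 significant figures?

24.723

U is at the origin; UL runs at 96.9° with length 27.7, so L = (-3.3278, 27.499). ∠ULA = 93.4° gives LA at -176.50° from the x-axis; with |LA| = 25.8, A = (-29.080, 25.924). LA is perpendicular to AM, so AM runs at -86.500°; with |AM| = 22.8, M = (-27.688, 3.1669). ∠AMH = 148.0° gives MH at -54.500° from the x-axis; with |MH| = 21.0, H = (-15.493, -13.930). ∠MHW = 56.9° gives HW at 68.600° from the x-axis; with |HW| = 28.5, W = (-5.0940, 12.606). ∠HWD = 74.8° gives WD at 173.80° from the x-axis; with |WD| = 15.2, D = (-20.205, 14.247). Then |UD| = |D − U| = 24.723.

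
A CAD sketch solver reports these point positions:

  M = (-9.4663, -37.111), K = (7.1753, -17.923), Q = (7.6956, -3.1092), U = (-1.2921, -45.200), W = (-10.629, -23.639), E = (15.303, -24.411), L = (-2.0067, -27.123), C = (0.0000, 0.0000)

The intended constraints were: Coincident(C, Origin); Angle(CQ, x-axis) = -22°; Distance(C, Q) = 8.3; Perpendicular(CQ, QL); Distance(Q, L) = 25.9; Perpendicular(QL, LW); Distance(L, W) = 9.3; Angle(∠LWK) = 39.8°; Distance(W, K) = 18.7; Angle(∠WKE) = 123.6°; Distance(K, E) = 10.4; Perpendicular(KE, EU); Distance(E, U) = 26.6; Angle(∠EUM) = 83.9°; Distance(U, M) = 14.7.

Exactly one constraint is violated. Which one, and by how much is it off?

Distance(U, M) = 14.7 — off by 3.20.

C = (0.00, 0.00) ✓; CQ at -22.00° ✓; |CQ| = 8.300 ✓; ∠(CQ, QL) = 90.00° ✓; |QL| = 25.90 ✓; ∠(QL, LW) = 90.00° ✓; |LW| = 9.300 ✓; ∠LWK = 39.80° ✓; |WK| = 18.70 ✓; ∠WKE = 123.6° ✓; |KE| = 10.40 ✓; ∠(KE, EU) = 90.00° ✓; |EU| = 26.60 ✓; ∠EUM = 83.90° ✓; |UM| = 11.50 ✗.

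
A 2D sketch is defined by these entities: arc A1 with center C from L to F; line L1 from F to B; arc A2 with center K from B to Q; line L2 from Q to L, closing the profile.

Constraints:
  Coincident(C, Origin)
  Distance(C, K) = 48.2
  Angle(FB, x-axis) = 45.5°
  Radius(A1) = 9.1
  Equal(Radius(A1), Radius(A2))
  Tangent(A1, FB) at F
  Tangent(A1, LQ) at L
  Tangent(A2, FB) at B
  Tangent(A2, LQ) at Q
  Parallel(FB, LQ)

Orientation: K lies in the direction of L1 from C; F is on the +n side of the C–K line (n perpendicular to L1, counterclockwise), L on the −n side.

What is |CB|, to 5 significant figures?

49.052

The slot axis is L1's direction at 45.5°, so u = (cos 45.5°, sin 45.5°) = (0.70091, 0.71325) and n = (−sin 45.5°, cos 45.5°) = (-0.71325, 0.70091). C is at the origin and K lies 48.2 along u from C, so K = 48.2·u = (33.784, 34.379). Tangency of A1 to both parallel lines with radius 9.1 puts F and L at C ± 9.1·n: F = (-6.4906, 6.3783), L = (6.4906, -6.3783). Equal radii place B and Q the same way about K: B = K + 9.1·n = (27.293, 40.757), Q = K − 9.1·n = (40.274, 28.000). Then |CB| = |B − C| = 49.052.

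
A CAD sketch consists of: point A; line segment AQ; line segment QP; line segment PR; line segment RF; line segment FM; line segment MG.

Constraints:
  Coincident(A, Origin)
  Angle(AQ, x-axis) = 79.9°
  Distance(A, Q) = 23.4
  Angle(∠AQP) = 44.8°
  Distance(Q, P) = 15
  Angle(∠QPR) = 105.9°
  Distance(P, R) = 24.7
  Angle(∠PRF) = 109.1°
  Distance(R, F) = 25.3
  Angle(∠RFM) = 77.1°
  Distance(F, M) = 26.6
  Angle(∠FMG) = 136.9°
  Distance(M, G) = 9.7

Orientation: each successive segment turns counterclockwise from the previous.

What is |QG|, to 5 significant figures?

7.1394

A is at the origin; AQ runs at 79.9° with length 23.4, so Q = (4.1036, 23.037). ∠AQP = 44.8° gives QP at -144.90° from the x-axis; with |QP| = 15.0, P = (-8.1687, 14.412). ∠QPR = 105.9° gives PR at -70.800° from the x-axis; with |PR| = 24.7, R = (-0.045658, -8.9138). ∠PRF = 109.1° gives RF at 0.10000° from the x-axis; with |RF| = 25.3, F = (25.254, -8.8696). ∠RFM = 77.1° gives FM at 103.00° from the x-axis; with |FM| = 26.6, M = (19.271, 17.049). ∠FMG = 136.9° gives MG at 146.10° from the x-axis; with |MG| = 9.7, G = (11.219, 22.459). Then |QG| = |G − Q| = 7.1394.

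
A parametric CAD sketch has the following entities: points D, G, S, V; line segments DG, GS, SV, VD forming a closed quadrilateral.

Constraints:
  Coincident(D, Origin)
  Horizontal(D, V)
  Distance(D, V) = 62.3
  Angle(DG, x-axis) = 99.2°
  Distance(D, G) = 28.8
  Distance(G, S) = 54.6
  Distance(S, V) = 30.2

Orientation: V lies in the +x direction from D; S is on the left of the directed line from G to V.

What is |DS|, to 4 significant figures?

57.09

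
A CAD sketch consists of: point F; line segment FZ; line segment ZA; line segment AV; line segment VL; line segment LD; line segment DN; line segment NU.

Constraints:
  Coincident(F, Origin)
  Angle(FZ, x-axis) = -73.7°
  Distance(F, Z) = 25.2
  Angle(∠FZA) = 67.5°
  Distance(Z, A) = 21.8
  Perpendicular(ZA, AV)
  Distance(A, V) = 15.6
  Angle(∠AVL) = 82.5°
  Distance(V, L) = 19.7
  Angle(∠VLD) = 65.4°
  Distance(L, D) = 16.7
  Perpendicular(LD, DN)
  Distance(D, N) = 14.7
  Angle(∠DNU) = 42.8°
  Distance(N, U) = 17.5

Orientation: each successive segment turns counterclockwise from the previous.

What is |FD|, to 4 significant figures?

24.45

∠AVL = 82.5° gives VL at -133.7° from the x-axis; with |VL| = 19.7, L = (0.6770, -12.61). ∠VLD = 65.4° gives LD at -19.10° from the x-axis; with |LD| = 16.7, D = (16.46, -18.08). Then |FD| = |D − F| = 24.45.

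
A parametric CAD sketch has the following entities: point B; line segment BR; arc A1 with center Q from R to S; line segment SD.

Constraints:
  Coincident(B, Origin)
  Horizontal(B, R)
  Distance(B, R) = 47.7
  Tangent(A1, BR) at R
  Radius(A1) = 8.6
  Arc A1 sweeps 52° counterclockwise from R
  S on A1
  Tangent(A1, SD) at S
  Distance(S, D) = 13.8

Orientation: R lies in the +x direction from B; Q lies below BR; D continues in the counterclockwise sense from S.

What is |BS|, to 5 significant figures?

41.056

B is at the origin; BR is horizontal with |BR| = 47.7 and R on the +x side, so R = (47.700, 0.0000). Tangency of A1 to BR means the radius QR is perpendicular to BR, so Q = R + (0, -8.6) = (47.700, -8.6000). On A1, R sits at bearing 90° from Q; a 52° counterclockwise sweep puts S at bearing 142°, so S = Q + 8.6·(cos 142°, sin 142°) = (40.923, -3.3053). Then |BS| = |S − B| = 41.056.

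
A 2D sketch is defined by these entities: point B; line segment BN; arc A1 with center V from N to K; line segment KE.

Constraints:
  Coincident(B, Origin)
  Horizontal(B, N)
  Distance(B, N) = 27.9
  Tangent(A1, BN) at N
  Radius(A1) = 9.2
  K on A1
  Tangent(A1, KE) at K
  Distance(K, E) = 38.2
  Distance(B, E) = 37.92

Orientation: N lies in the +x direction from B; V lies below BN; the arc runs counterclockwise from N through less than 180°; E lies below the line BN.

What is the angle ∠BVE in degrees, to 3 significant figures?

65.2°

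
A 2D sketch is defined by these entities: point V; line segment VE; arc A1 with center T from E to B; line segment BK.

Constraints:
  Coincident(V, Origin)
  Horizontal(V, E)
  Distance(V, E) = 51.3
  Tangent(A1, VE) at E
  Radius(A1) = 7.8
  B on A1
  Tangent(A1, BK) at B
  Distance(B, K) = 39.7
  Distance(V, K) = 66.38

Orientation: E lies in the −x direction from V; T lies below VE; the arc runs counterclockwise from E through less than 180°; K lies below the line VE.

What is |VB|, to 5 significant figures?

59.585

Checks: |TB| = 7.800 ✓; ∠(TB, BK) = 90.00° ✓; |BK| = 39.70 ✓; |VK| = 66.38 ✓.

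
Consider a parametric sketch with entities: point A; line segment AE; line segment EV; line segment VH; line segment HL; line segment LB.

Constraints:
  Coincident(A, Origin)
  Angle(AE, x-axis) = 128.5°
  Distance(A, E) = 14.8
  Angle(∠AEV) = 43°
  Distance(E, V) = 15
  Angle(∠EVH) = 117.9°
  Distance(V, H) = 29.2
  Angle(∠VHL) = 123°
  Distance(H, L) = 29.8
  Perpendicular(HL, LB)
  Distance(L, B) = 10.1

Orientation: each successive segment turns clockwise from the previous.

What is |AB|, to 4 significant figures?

37.24

A is at the origin; AE runs at 128.5° with length 14.8, so E = (-9.213, 11.58). ∠AEV = 43.0° gives EV at -8.500° from the x-axis; with |EV| = 15.0, V = (5.622, 9.365). ∠EVH = 117.9° gives VH at -70.60° from the x-axis; with |VH| = 29.2, H = (15.32, -18.18). ∠VHL = 123.0° gives HL at -127.6° from the x-axis; with |HL| = 29.8, L = (-2.861, -41.79). HL ⟂ LB, so LB runs at 142.4°; with |LB| = 10.1, B = (-10.86, -35.62). Then |AB| = |B − A| = 37.24.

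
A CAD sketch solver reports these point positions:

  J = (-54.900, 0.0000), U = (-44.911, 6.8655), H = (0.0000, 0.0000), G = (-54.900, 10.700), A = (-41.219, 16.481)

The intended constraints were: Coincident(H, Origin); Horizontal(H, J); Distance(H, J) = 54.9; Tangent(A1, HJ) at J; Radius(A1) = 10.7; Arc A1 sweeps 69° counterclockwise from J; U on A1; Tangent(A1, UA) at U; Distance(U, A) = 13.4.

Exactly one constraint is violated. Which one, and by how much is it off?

Distance(U, A) = 13.4 — off by 3.10.

H = (0.00, 0.00) ✓; H.y = 0.00, J.y = 0.00 ✓; |HJ| = 54.90 ✓; ∠(GJ, JH) = 90.00° ✓; |GJ| = 10.70 ✓; bearing(G→U) − bearing(G→J) = 69.00° ✓; |GU| = 10.70 ✓; ∠(GU, UA) = 90.00° ✓; |UA| = 10.30 ✗.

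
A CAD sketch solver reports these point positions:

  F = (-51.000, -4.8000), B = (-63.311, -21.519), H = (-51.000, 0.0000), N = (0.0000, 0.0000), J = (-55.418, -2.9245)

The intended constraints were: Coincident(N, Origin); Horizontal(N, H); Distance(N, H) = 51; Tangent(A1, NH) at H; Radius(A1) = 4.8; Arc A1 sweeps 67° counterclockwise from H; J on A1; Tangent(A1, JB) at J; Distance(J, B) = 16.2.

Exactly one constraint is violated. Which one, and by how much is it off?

Distance(J, B) = 16.2 — off by 4.00.

N = (0.00, 0.00) ✓; N.y = 0.00, H.y = 0.00 ✓; |NH| = 51.00 ✓; ∠(FH, HN) = 90.00° ✓; |FH| = 4.800 ✓; bearing(F→J) − bearing(F→H) = 67.00° ✓; |FJ| = 4.800 ✓; ∠(FJ, JB) = 90.00° ✓; |JB| = 20.20 ✗.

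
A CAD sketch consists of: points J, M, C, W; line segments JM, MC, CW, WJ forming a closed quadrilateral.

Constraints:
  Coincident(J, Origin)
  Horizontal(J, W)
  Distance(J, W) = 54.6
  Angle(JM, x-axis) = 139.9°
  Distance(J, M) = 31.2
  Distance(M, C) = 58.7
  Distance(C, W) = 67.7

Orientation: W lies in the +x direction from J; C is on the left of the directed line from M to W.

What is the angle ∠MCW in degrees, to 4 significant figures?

79.35°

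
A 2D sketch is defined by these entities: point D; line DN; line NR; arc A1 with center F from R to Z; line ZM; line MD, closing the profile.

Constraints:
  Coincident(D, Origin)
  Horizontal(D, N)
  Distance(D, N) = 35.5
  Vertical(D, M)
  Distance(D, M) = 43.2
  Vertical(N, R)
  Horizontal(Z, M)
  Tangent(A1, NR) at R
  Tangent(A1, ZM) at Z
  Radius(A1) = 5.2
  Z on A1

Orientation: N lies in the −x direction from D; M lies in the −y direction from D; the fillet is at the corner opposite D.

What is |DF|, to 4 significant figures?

48.60

D is at the origin; D and N share the same y with |DN| = 35.5 and N on the −x side, so N = (-35.50, 0.000). D and M share the same x with |DM| = 43.2 and M on the −y side, so M = (0.000, -43.20). The virtual corner opposite D is at (-35.50, -43.20). Since A1 is tangent to NR there, FR ⟂ NR and A1 meets ZM tangentially, so FZ is at right angles to ZM, with radius 5.2, so the center F sits 5.2 in from both sides at F = (-30.30, -38.00). Then |DF| = |F − D| = 48.60.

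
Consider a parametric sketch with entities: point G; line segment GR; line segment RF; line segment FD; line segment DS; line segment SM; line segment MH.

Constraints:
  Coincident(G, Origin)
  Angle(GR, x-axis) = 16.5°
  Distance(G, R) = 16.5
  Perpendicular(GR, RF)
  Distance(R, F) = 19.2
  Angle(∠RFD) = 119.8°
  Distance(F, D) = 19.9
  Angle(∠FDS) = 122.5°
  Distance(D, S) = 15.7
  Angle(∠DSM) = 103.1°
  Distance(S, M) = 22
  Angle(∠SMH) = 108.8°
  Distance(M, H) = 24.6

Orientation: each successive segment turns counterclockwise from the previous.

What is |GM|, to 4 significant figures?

9.137

G is at the origin; GR runs at 16.5° with length 16.5, so R = (15.82, 4.686). The perpendicularity gives RF at right angles to GR, so RF runs at 106.5°; with |RF| = 19.2, F = (10.37, 23.10). ∠RFD = 119.8° gives FD at 166.7° from the x-axis; with |FD| = 19.9, D = (-8.999, 27.67). ∠FDS = 122.5° gives DS at -135.8° from the x-axis; with |DS| = 15.7, S = (-20.25, 16.73). ∠DSM = 103.1° gives SM at -58.90° from the x-axis; with |SM| = 22.0, M = (-8.891, -2.110). Then |GM| = |M − G| = 9.137.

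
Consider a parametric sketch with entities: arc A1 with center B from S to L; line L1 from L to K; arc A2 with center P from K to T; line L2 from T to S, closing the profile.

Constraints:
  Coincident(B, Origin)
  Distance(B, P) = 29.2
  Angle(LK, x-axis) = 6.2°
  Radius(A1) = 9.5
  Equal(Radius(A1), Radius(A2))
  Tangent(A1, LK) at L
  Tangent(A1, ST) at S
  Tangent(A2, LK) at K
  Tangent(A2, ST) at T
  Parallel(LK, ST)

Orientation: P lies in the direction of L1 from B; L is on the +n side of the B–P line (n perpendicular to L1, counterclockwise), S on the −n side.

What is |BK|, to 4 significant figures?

30.71

The slot axis is L1's direction at 6.2°, so u = (cos 6.2°, sin 6.2°) = (0.9942, 0.1080) and n = (−sin 6.2°, cos 6.2°) = (-0.1080, 0.9942). B is at the origin and P lies 29.2 along u from B, so P = 29.2·u = (29.03, 3.154). Tangency of A1 to both parallel lines with radius 9.5 puts L and S at B ± 9.5·n: L = (-1.026, 9.444), S = (1.026, -9.444). Equal radii place K and T the same way about P: K = P + 9.5·n = (28.00, 12.60), T = P − 9.5·n = (30.06, -6.291). Then |BK| = |K − B| = 30.71.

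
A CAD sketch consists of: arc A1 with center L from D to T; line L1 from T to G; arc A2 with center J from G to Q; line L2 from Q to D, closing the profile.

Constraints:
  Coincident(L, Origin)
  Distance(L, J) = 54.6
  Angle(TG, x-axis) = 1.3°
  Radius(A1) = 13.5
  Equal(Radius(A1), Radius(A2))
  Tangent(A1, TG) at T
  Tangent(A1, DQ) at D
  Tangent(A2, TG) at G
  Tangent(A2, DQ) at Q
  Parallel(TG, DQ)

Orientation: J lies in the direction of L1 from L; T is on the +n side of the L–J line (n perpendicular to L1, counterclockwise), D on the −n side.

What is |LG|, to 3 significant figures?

56.2

Tangency of A1 to both parallel lines with radius 13.5 puts T and D at L ± 13.5·n: T = (-0.306, 13.5), D = (0.306, -13.5). Equal radii place G and Q the same way about J: G = J + 13.5·n = (54.3, 14.7), Q = J − 13.5·n = (54.9, -12.3). Then |LG| = |G − L| = 56.2.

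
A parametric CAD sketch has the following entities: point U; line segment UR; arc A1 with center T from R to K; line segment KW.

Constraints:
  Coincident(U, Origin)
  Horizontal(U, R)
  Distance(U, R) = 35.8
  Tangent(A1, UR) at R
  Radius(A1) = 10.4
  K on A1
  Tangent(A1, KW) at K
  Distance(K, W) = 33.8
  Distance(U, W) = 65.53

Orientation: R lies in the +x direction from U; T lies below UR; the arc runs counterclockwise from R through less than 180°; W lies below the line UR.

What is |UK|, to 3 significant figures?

32.6

Checks: |TK| = 10.40 ✓; ∠(TK, KW) = 90.00° ✓; |KW| = 33.80 ✓; |UW| = 65.53 ✓.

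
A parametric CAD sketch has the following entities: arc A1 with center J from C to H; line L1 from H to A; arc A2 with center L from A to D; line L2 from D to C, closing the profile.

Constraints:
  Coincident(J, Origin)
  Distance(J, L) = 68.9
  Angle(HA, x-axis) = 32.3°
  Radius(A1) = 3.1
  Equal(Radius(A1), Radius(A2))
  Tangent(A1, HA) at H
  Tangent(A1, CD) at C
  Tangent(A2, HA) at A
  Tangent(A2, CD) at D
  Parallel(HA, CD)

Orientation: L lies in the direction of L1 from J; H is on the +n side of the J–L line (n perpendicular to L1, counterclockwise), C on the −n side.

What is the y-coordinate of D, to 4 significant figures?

34.20

The slot axis is L1's direction at 32.3°, so u = (cos 32.3°, sin 32.3°) = (0.8453, 0.5344) and n = (−sin 32.3°, cos 32.3°) = (-0.5344, 0.8453). J is at the origin and L lies 68.9 along u from J, so L = 68.9·u = (58.24, 36.82). Tangency of A1 to both parallel lines with radius 3.1 puts H and C at J ± 3.1·n: H = (-1.656, 2.620), C = (1.656, -2.620). Equal radii place A and D the same way about L: A = L + 3.1·n = (56.58, 39.44), D = L − 3.1·n = (59.90, 34.20). So D.y = 34.20.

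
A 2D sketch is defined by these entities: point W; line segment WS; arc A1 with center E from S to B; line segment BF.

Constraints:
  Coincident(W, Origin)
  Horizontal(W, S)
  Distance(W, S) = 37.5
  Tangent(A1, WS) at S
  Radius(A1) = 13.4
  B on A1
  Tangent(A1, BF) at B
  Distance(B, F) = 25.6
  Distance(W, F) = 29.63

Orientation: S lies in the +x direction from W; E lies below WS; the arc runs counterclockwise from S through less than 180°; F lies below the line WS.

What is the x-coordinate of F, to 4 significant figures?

12.04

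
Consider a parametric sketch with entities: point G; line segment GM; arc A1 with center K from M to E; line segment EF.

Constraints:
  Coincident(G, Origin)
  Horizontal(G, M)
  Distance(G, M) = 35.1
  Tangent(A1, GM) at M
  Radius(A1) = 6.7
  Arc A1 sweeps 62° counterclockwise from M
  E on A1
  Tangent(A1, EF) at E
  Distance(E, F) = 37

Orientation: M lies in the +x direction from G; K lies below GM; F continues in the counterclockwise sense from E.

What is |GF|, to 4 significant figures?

38.10

G is at the origin; G and M share the same y with |GM| = 35.1 and M on the +x side, so M = (35.10, 0.000). Tangency of A1 to GM means the radius KM is perpendicular to GM, so K = M + (0, -6.7) = (35.10, -6.700). On A1, M sits at bearing 90° from K; a 62° counterclockwise sweep puts E at bearing 152°, so E = K + 6.7·(cos 152°, sin 152°) = (29.18, -3.555). The tangent condition forces KE to be normal to EF, so EF runs along (−sin 152°, cos 152°); with |EF| = 37.0, F = (11.81, -36.22). Then |GF| = |F − G| = 38.10.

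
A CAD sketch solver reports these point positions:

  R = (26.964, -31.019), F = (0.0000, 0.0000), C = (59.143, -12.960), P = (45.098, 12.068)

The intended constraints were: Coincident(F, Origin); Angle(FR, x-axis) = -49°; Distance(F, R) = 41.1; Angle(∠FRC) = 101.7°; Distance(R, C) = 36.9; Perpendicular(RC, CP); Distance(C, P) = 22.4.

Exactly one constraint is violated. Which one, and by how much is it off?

Distance(C, P) = 22.4 — off by 6.30.

F = (0.00, 0.00) ✓; FR at -49.00° ✓; |FR| = 41.10 ✓; ∠FRC = 101.7° ✓; |RC| = 36.90 ✓; ∠(RC, CP) = 90.00° ✓; |CP| = 28.70 ✗.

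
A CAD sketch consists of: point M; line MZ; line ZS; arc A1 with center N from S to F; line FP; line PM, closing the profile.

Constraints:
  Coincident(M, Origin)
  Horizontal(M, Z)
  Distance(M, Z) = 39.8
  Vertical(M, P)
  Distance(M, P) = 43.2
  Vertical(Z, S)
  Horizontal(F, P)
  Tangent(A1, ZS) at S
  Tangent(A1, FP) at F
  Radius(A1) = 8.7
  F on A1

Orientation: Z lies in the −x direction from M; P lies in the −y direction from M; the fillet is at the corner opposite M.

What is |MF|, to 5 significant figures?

53.230

The virtual corner opposite M is at (-39.800, -43.200). A1 meets ZS tangentially, so NS is at right angles to ZS and since A1 is tangent to FP there, NF ⟂ FP, with radius 8.7, so the center N sits 8.7 in from both sides at N = (-31.100, -34.500). That places the tangent points at S = (-39.800, -34.500) on ZS and F = (-31.100, -43.200) on FP. Then |MF| = |F − M| = 53.230.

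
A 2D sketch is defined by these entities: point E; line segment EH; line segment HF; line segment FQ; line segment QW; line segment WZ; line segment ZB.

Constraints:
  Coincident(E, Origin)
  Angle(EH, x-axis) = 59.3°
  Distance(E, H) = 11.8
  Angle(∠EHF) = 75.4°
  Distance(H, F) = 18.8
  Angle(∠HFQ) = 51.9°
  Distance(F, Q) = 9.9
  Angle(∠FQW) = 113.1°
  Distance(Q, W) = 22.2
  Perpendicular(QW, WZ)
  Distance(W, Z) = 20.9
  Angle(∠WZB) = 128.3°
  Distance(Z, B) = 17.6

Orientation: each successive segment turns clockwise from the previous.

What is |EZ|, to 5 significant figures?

30.229

∠FQW = 113.1° gives QW at 119.70° from the x-axis; with |QW| = 22.2, W = (-1.5853, 14.929). QW is perpendicular to WZ, so WZ runs at 29.700°; with |WZ| = 20.9, Z = (16.569, 25.284). Then |EZ| = |Z − E| = 30.229.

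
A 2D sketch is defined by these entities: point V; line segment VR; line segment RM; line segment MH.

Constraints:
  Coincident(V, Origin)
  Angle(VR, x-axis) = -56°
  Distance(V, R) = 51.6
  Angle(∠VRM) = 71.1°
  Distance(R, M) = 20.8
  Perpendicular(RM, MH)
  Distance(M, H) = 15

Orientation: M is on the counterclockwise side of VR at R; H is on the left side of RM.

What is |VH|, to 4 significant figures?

34.06

∠VRM = 71.1°, so RM runs at -56.0° + (180° − 71.1°) = 52.90° from the x-axis; with |RM| = 20.8, M = R + 20.8·(cos 52.90°, sin 52.90°) = (41.40, -26.19). The perpendicularity gives MH at right angles to RM; with |MH| = 15.0 on the left of RM, H = M + 15.0·(-0.7976, 0.6032) = (29.44, -17.14). Then |VH| = |H − V| = 34.06.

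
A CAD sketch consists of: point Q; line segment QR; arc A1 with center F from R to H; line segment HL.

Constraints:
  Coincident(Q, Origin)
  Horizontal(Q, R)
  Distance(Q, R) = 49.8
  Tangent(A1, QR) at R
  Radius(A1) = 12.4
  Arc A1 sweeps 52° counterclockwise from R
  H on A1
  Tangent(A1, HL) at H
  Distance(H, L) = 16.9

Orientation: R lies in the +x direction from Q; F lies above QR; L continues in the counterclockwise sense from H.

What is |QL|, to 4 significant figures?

72.27

Q is at the origin; Q and R share the same y with |QR| = 49.8 and R on the +x side, so R = (49.80, 0.000). A1 meets QR tangentially, so FR is at right angles to QR, so F = R + (0, 12.4) = (49.80, 12.40). On A1, R sits at bearing -90° from F; a 52° counterclockwise sweep puts H at bearing -38°, so H = F + 12.4·(cos -38°, sin -38°) = (59.57, 4.766). Tangency of A1 to HL means the radius FH is perpendicular to HL, so HL runs along (−sin -38°, cos -38°); with |HL| = 16.9, L = (69.98, 18.08). Then |QL| = |L − Q| = 72.27.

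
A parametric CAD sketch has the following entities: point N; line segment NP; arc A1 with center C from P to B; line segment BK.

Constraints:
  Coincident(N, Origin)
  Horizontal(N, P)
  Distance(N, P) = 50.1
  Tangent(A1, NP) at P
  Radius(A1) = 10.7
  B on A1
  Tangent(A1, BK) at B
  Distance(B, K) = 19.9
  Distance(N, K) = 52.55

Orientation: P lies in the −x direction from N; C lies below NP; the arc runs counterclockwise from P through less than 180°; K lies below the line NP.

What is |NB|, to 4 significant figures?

60.07

Checks: |CB| = 10.70 ✓; ∠(CB, BK) = 90.00° ✓; |BK| = 19.90 ✓; |NK| = 52.55 ✓.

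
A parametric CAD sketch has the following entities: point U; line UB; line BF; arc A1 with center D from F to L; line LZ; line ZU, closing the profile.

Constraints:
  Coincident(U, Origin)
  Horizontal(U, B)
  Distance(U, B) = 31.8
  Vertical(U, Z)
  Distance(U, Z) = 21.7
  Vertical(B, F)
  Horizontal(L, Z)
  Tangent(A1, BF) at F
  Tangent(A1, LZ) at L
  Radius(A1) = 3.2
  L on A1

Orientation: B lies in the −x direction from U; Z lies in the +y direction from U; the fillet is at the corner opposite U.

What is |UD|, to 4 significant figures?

34.06

U is at the origin; U and B share the same y with |UB| = 31.8 and B on the −x side, so B = (-31.80, 0.000). UZ is vertical with |UZ| = 21.7 and Z on the +y side, so Z = (0.000, 21.70). The virtual corner opposite U is at (-31.80, 21.70). A1 meets BF tangentially, so DF is at right angles to BF and since A1 is tangent to LZ there, DL ⟂ LZ, with radius 3.2, so the center D sits 3.2 in from both sides at D = (-28.60, 18.50). Then |UD| = |D − U| = 34.06.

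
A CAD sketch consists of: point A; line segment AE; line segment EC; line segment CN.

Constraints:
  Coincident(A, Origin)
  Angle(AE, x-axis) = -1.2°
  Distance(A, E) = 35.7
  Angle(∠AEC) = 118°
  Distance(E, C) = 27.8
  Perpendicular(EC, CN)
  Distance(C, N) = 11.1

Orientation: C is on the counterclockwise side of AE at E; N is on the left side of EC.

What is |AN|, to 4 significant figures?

49.02

∠AEC = 118.0°, so EC runs at -1.2° + (180° − 118.0°) = 60.80° from the x-axis; with |EC| = 27.8, C = E + 27.8·(cos 60.80°, sin 60.80°) = (49.25, 23.52). EC ⟂ CN; with |CN| = 11.1 on the left of EC, N = C + 11.1·(-0.8729, 0.4879) = (39.57, 28.93). Then |AN| = |N − A| = 49.02.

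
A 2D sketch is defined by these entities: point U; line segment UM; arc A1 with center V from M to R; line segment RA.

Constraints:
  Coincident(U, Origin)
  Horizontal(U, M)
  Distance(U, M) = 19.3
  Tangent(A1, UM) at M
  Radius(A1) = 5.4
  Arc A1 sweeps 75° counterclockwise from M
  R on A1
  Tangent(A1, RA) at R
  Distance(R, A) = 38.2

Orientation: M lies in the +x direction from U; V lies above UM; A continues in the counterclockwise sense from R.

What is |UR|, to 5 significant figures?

24.841

U is at the origin; UM is horizontal with |UM| = 19.3 and M on the +x side, so M = (19.300, 0.0000). The tangent condition forces VM to be normal to UM, so V = M + (0, 5.4) = (19.300, 5.4000). On A1, M sits at bearing -90° from V; a 75° counterclockwise sweep puts R at bearing -15°, so R = V + 5.4·(cos -15°, sin -15°) = (24.516, 4.0024). Then |UR| = |R − U| = 24.841.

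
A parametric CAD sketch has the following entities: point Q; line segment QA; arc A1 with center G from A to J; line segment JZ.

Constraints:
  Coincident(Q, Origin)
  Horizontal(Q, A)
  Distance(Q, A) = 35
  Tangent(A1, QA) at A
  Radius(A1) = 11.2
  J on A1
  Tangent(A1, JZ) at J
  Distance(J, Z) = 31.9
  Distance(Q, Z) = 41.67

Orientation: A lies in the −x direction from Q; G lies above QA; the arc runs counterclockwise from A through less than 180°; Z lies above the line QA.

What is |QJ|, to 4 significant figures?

25.55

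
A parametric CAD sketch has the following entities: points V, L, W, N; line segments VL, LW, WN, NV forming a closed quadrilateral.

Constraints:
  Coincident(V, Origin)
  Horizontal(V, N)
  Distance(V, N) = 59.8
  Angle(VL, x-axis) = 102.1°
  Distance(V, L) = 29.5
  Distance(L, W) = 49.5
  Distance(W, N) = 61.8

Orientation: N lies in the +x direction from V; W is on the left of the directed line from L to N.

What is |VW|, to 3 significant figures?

66.4

V is at the origin; VN is horizontal with |VN| = 59.8 and N in +x, so N = (59.8, 0). VL runs at 102.1° with |VL| = 29.5, so L = (-6.18, 28.8). W is determined by |LW| = 49.5 and |WN| = 61.8 together: it lies at the intersection of circle(L, 49.5) and circle(N, 61.8). With |LN| = 72.0, the foot of the radical line on LN is 26.5 from L and the perpendicular offset is √(49.5² − 26.5²) = 41.8. Taking the left-of-LN solution: W = (34.8, 56.5).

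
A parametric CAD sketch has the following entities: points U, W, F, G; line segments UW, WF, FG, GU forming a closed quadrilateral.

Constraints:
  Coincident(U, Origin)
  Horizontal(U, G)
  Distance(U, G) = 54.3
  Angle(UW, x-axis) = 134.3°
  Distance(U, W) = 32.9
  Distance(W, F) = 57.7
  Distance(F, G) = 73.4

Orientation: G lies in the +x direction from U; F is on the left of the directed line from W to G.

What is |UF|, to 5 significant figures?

66.479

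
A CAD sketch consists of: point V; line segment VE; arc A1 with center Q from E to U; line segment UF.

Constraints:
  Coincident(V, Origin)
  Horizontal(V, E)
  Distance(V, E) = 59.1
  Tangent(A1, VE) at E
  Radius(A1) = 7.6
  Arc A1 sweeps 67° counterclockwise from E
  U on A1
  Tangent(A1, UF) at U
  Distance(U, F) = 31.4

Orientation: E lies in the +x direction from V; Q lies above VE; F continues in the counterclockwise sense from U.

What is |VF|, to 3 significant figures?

85.2

V is at the origin; VE is horizontal with |VE| = 59.1 and E on the +x side, so E = (59.1, 0.00). A1 meets VE tangentially, so QE is at right angles to VE, so Q = E + (0, 7.6) = (59.1, 7.60). On A1, E sits at bearing -90° from Q; a 67° counterclockwise sweep puts U at bearing -23°, so U = Q + 7.6·(cos -23°, sin -23°) = (66.1, 4.63). The tangent condition forces QU to be normal to UF, so UF runs along (−sin -23°, cos -23°); with |UF| = 31.4, F = (78.4, 33.5). Then |VF| = |F − V| = 85.2.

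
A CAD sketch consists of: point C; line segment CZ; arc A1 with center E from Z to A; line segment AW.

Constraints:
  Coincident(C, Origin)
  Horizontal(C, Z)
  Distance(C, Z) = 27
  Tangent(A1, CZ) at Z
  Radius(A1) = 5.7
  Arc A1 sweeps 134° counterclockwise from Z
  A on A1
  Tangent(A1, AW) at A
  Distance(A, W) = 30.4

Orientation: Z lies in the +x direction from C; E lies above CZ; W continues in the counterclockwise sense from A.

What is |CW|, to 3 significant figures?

33.1

C is at the origin; CZ is horizontal with |CZ| = 27.0 and Z on the +x side, so Z = (27.0, 0.00). Since A1 is tangent to CZ there, EZ ⟂ CZ, so E = Z + (0, 5.7) = (27.0, 5.70). On A1, Z sits at bearing -90° from E; a 134° counterclockwise sweep puts A at bearing 44°, so A = E + 5.7·(cos 44°, sin 44°) = (31.1, 9.66). Since A1 is tangent to AW there, EA ⟂ AW, so AW runs along (−sin 44°, cos 44°); with |AW| = 30.4, W = (9.98, 31.5). Then |CW| = |W − C| = 33.1.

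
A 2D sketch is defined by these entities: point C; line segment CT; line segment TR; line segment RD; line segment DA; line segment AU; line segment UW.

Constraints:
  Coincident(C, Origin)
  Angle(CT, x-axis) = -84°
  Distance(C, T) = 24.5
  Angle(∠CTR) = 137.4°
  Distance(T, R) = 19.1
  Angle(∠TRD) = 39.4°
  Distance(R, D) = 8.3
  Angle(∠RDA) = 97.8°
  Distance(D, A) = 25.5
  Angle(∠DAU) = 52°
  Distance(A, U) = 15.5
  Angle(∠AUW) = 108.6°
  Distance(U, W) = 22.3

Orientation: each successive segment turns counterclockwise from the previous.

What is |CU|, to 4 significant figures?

41.40

C is at the origin; CT runs at -84.0° with length 24.5, so T = (2.561, -24.37). ∠CTR = 137.4° gives TR at -41.40° from the x-axis; with |TR| = 19.1, R = (16.89, -37.00). ∠TRD = 39.4° gives RD at 99.20° from the x-axis; with |RD| = 8.3, D = (15.56, -28.80). ∠RDA = 97.8° gives DA at -178.6° from the x-axis; with |DA| = 25.5, A = (-9.931, -29.43). ∠DAU = 52.0° gives AU at -50.60° from the x-axis; with |AU| = 15.5, U = (-0.09301, -41.40). Then |CU| = |U − C| = 41.40.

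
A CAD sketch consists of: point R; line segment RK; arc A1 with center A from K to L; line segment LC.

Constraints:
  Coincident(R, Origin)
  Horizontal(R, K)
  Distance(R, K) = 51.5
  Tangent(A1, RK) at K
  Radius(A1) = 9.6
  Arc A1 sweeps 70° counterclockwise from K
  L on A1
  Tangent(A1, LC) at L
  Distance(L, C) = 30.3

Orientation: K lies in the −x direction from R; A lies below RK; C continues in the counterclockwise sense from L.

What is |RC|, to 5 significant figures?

78.961

R is at the origin; RK is horizontal with |RK| = 51.5 and K on the −x side, so K = (-51.500, 0.0000). The tangent condition forces AK to be normal to RK, so A = K + (0, -9.6) = (-51.500, -9.6000). On A1, K sits at bearing 90° from A; a 70° counterclockwise sweep puts L at bearing 160°, so L = A + 9.6·(cos 160°, sin 160°) = (-60.521, -6.3166). Tangency of A1 to LC means the radius AL is perpendicular to LC, so LC runs along (−sin 160°, cos 160°); with |LC| = 30.3, C = (-70.884, -34.789). Then |RC| = |C − R| = 78.961.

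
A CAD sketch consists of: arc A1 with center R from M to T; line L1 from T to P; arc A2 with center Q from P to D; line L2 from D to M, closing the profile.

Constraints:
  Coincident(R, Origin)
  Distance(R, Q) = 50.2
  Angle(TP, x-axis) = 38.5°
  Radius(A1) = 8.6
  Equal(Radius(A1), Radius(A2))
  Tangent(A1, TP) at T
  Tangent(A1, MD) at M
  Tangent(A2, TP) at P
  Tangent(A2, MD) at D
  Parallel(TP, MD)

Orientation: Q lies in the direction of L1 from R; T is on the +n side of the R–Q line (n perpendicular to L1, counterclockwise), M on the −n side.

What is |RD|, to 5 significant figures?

50.931

The slot axis is L1's direction at 38.5°, so u = (cos 38.5°, sin 38.5°) = (0.78261, 0.62251) and n = (−sin 38.5°, cos 38.5°) = (-0.62251, 0.78261). R is at the origin and Q lies 50.2 along u from R, so Q = 50.2·u = (39.287, 31.250). Tangency of A1 to both parallel lines with radius 8.6 puts T and M at R ± 8.6·n: T = (-5.3536, 6.7304), M = (5.3536, -6.7304). Equal radii place P and D the same way about Q: P = Q + 8.6·n = (33.933, 37.981), D = Q − 8.6·n = (44.641, 24.520). Then |RD| = |D − R| = 50.931.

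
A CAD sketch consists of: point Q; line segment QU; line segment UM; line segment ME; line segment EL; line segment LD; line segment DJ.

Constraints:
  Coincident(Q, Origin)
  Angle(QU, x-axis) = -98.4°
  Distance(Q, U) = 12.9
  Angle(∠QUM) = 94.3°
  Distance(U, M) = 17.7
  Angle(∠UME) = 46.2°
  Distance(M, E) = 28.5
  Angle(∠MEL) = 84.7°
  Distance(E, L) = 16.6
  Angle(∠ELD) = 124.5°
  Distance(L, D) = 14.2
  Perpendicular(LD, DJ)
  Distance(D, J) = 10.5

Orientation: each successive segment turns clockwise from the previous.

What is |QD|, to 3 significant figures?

20.4

∠MEL = 84.7° gives EL at -53.2° from the x-axis; with |EL| = 16.6, L = (11.6, -5.68). ∠ELD = 124.5° gives LD at -109° from the x-axis; with |LD| = 14.2, D = (7.00, -19.1). Then |QD| = |D − Q| = 20.4.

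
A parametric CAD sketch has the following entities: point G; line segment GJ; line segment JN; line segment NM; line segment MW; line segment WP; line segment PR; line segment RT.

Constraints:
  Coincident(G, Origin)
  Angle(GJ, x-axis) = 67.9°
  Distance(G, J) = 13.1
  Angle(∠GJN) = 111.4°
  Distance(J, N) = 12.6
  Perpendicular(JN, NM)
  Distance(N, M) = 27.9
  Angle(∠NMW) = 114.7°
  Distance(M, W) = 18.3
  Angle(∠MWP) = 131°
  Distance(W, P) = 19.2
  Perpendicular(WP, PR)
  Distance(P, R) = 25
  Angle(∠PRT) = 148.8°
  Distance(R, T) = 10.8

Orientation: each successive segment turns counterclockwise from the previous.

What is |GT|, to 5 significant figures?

13.673

The perpendicularity gives PR at right angles to WP, so PR runs at 70.800°; with |PR| = 25.0, R = (9.7335, 0.87673). ∠PRT = 148.8° gives RT at 102.00° from the x-axis; with |RT| = 10.8, T = (7.4880, 11.441). Then |GT| = |T − G| = 13.673.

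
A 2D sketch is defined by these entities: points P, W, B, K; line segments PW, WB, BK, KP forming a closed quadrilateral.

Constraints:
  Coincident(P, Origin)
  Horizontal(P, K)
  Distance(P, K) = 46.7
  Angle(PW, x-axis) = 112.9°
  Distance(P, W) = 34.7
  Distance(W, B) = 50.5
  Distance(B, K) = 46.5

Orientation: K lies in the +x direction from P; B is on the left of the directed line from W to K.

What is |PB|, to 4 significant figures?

57.23

Checks: |WB| = 50.50 ✓; |BK| = 46.50 ✓.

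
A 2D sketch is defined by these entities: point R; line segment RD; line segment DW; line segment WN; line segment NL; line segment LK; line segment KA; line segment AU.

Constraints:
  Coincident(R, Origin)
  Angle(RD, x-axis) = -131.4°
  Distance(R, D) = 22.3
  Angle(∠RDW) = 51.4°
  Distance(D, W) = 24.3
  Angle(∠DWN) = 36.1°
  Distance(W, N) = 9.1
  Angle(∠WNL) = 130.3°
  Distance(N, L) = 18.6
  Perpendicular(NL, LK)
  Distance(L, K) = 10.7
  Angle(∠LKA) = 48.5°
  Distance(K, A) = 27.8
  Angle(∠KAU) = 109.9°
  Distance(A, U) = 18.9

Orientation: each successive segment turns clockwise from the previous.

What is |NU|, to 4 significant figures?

25.73

∠LKA = 48.5° gives KA at 44.90° from the x-axis; with |KA| = 27.8, A = (-4.565, 2.625). ∠KAU = 109.9° gives AU at -25.20° from the x-axis; with |AU| = 18.9, U = (12.54, -5.422). Then |NU| = |U − N| = 25.73.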